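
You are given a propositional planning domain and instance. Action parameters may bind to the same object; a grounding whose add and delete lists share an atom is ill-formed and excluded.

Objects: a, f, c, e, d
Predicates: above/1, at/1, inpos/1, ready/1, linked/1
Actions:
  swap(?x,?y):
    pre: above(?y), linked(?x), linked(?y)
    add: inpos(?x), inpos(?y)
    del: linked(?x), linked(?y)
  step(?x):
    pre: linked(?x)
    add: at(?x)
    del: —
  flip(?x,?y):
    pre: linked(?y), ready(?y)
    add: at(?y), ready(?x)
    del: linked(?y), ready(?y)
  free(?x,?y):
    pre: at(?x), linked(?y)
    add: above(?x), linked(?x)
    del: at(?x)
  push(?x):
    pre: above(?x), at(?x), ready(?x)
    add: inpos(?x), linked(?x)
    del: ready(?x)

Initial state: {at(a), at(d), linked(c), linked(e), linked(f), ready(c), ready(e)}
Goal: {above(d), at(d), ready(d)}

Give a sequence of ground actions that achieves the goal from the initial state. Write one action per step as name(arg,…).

1. flip(d,c)  →  {at(a), at(c), at(d), linked(e), linked(f), ready(d), ready(e)}
2. free(d,f)  →  {above(d), at(a), at(c), linked(d), linked(e), linked(f), ready(d), ready(e)}
3. step(d)  →  {above(d), at(a), at(c), at(d), linked(d), linked(e), linked(f), ready(d), ready(e)}

flip(d,c); free(d,f); step(d)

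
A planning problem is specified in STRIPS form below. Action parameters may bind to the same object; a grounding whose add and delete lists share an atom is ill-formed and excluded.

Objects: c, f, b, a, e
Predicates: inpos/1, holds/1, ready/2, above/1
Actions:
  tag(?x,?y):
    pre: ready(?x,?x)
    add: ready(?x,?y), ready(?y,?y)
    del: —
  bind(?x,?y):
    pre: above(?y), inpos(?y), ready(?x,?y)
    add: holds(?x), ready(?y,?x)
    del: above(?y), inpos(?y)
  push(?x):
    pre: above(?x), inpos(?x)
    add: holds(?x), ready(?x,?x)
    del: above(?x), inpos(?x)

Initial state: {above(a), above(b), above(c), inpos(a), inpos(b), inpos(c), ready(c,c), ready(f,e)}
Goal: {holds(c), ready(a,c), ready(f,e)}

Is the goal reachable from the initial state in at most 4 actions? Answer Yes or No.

Yes

1. tag(c,a)  →  {above(a), above(b), above(c), inpos(a), inpos(b), inpos(c), ready(a,a), ready(c,a), ready(c,c), ready(f,e)}
2. bind(c,a)  →  {above(b), above(c), holds(c), inpos(b), inpos(c), ready(a,a), ready(a,c), ready(c,a), ready(c,c), ready(f,e)}
optimal plan length = 2; 2 ≤ 4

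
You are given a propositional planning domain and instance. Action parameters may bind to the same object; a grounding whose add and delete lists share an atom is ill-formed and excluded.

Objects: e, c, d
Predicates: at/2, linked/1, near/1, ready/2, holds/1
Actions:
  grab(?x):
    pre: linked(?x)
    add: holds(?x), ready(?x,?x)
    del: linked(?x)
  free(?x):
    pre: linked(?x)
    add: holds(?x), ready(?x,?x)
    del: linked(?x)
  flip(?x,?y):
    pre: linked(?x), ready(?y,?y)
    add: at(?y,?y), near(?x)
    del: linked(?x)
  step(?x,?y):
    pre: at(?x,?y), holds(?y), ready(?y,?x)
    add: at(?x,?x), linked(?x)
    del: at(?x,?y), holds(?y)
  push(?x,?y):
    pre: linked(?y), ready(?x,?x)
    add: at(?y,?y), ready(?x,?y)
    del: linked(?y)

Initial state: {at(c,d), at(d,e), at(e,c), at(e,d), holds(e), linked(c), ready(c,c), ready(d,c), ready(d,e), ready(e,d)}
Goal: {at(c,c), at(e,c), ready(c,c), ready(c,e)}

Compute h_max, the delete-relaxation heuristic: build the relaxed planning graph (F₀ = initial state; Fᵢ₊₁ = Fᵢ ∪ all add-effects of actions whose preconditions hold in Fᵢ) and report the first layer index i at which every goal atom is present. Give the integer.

4

F0 = init (10 atoms)
F1 = F0 ∪ {at(c,c), at(d,d), holds(c), linked(d), near(c)}  (15 atoms)
F2 = F1 ∪ {holds(d), near(d), ready(c,d), ready(d,d)}  (19 atoms)
F3 = F2 ∪ {at(e,e), linked(e)}  (21 atoms)
F4 = F3 ∪ {near(e), ready(c,e), ready(e,e)}  (24 atoms)
goal ⊆ F4  ⇒  h_max = 4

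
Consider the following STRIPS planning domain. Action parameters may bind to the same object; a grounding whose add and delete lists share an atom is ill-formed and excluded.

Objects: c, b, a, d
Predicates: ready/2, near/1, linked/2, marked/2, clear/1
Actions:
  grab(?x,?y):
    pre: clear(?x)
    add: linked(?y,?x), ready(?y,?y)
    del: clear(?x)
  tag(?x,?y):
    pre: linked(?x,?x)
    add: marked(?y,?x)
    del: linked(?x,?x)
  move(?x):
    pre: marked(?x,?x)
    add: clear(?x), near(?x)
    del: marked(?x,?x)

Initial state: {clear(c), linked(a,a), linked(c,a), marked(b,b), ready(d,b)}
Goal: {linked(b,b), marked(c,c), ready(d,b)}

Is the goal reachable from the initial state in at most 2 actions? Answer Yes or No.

1. grab(c,c)  →  {linked(a,a), linked(c,a), linked(c,c), marked(b,b), ready(c,c), ready(d,b)}
2. tag(c,c)  →  {linked(a,a), linked(c,a), marked(b,b), marked(c,c), ready(c,c), ready(d,b)}
3. move(b)  →  {clear(b), linked(a,a), linked(c,a), marked(c,c), near(b), ready(c,c), ready(d,b)}
4. grab(b,b)  →  {linked(a,a), linked(b,b), linked(c,a), marked(c,c), near(b), ready(b,b), ready(c,c), ready(d,b)}
optimal plan length = 4; 4 > 2

No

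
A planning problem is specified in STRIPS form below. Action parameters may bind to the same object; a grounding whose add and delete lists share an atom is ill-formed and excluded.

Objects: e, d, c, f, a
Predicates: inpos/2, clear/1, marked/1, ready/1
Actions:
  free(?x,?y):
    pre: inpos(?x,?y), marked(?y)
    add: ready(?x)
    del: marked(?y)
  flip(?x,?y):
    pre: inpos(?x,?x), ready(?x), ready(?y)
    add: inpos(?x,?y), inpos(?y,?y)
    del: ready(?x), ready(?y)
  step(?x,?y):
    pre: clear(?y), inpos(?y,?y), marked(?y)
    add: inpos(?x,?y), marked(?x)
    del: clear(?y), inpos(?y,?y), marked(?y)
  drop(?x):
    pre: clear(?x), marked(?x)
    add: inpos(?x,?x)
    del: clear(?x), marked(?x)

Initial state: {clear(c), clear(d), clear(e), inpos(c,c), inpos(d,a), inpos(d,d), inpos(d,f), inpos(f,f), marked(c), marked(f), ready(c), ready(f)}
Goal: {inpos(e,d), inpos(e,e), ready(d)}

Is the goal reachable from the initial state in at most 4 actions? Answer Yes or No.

Yes

1. free(d,f)  →  {clear(c), clear(d), clear(e), inpos(c,c), inpos(d,a), inpos(d,d), inpos(d,f), inpos(f,f), marked(c), ready(c), ready(d), ready(f)}
2. step(d,c)  →  {clear(d), clear(e), inpos(d,a), inpos(d,c), inpos(d,d), inpos(d,f), inpos(f,f), marked(d), ready(c), ready(d), ready(f)}
3. step(e,d)  →  {clear(e), inpos(d,a), inpos(d,c), inpos(d,f), inpos(e,d), inpos(f,f), marked(e), ready(c), ready(d), ready(f)}
4. drop(e)  →  {inpos(d,a), inpos(d,c), inpos(d,f), inpos(e,d), inpos(e,e), inpos(f,f), ready(c), ready(d), ready(f)}
optimal plan length = 4; 4 ≤ 4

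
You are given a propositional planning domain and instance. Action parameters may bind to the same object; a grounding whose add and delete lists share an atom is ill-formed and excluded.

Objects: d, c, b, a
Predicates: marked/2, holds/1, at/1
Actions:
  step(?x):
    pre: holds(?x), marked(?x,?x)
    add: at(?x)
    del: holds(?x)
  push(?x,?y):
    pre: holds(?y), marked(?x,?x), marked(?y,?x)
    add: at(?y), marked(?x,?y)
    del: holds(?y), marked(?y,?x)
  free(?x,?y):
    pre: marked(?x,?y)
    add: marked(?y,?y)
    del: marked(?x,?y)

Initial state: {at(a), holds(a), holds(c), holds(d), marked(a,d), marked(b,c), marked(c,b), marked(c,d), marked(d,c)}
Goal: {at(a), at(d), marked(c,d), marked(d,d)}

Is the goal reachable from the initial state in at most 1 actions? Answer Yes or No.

No

1. free(a,d)  →  {at(a), holds(a), holds(c), holds(d), marked(b,c), marked(c,b), marked(c,d), marked(d,c), marked(d,d)}
2. step(d)  →  {at(a), at(d), holds(a), holds(c), marked(b,c), marked(c,b), marked(c,d), marked(d,c), marked(d,d)}
optimal plan length = 2; 2 > 1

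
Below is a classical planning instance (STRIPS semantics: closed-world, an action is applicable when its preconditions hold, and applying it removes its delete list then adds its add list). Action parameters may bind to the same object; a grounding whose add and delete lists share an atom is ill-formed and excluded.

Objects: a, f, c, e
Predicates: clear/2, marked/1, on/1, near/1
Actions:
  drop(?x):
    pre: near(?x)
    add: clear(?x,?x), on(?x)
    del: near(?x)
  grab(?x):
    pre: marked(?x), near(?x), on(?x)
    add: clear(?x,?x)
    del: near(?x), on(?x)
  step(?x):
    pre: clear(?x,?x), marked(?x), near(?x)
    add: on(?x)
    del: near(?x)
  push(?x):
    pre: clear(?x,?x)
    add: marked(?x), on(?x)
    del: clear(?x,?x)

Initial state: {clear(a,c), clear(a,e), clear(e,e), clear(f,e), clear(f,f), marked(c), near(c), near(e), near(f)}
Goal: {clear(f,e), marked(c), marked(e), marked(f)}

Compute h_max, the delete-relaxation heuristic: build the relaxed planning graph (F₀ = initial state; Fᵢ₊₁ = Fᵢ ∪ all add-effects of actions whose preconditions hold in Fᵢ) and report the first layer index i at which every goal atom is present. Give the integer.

1

F0 = init (9 atoms)
F1 = F0 ∪ {clear(c,c), marked(e), marked(f), on(c), on(e), on(f)}  (15 atoms)
goal ⊆ F1  ⇒  h_max = 1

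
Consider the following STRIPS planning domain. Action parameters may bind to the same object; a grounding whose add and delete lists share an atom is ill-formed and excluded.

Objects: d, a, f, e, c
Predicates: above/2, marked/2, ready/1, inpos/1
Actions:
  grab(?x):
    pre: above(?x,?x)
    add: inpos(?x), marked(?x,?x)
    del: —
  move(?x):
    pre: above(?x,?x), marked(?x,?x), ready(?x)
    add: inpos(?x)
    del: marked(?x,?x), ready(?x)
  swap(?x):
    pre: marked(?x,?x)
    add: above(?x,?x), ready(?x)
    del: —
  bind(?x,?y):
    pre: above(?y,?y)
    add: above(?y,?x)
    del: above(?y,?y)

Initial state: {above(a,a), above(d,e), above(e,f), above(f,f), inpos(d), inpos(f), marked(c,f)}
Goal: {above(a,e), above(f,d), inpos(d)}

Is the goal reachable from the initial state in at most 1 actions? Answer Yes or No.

1. bind(d,f)  →  {above(a,a), above(d,e), above(e,f), above(f,d), inpos(d), inpos(f), marked(c,f)}
2. bind(e,a)  →  {above(a,e), above(d,e), above(e,f), above(f,d), inpos(d), inpos(f), marked(c,f)}
optimal plan length = 2; 2 > 1

No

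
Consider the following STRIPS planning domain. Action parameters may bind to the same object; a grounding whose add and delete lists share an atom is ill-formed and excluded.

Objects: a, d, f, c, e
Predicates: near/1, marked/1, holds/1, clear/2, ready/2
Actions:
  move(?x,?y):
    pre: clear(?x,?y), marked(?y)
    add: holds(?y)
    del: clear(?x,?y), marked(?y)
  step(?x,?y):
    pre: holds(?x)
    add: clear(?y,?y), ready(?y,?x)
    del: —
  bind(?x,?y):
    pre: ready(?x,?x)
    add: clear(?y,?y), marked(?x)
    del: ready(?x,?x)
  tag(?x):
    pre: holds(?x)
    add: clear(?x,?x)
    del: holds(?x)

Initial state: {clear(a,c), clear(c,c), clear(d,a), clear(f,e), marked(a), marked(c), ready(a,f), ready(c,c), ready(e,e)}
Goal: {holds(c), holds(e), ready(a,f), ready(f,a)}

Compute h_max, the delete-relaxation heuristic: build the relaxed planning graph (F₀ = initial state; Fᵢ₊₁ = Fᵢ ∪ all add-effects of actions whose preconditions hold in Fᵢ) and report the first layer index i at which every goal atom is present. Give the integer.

2

F0 = init (9 atoms)
F1 = F0 ∪ {clear(a,a), clear(d,d), clear(e,e), clear(f,f), holds(a), holds(c), marked(e)}  (16 atoms)
F2 = F1 ∪ {holds(e), ready(a,a), ready(a,c), ready(c,a), ready(d,a), ready(d,c), ready(e,a), ready(e,c), ready(f,a), ready(f,c)}  (26 atoms)
goal ⊆ F2  ⇒  h_max = 2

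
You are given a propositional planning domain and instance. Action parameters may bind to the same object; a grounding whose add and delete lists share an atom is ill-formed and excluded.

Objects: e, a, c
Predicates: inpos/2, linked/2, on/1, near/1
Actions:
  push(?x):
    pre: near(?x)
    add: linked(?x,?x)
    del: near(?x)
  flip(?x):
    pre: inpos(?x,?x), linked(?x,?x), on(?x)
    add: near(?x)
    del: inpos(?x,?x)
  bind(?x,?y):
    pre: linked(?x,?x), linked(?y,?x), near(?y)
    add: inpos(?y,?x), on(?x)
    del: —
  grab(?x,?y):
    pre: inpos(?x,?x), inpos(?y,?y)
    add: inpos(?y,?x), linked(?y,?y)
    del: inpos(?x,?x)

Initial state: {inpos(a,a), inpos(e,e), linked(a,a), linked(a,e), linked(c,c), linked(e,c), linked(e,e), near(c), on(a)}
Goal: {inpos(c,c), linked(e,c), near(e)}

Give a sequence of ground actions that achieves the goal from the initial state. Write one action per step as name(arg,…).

1. flip(a)  →  {inpos(e,e), linked(a,a), linked(a,e), linked(c,c), linked(e,c), linked(e,e), near(a), near(c), on(a)}
2. bind(e,a)  →  {inpos(a,e), inpos(e,e), linked(a,a), linked(a,e), linked(c,c), linked(e,c), linked(e,e), near(a), near(c), on(a), on(e)}
3. flip(e)  →  {inpos(a,e), linked(a,a), linked(a,e), linked(c,c), linked(e,c), linked(e,e), near(a), near(c), near(e), on(a), on(e)}
4. bind(c,c)  →  {inpos(a,e), inpos(c,c), linked(a,a), linked(a,e), linked(c,c), linked(e,c), linked(e,e), near(a), near(c), near(e), on(a), on(c), on(e)}

flip(a); bind(e,a); flip(e); bind(c,c)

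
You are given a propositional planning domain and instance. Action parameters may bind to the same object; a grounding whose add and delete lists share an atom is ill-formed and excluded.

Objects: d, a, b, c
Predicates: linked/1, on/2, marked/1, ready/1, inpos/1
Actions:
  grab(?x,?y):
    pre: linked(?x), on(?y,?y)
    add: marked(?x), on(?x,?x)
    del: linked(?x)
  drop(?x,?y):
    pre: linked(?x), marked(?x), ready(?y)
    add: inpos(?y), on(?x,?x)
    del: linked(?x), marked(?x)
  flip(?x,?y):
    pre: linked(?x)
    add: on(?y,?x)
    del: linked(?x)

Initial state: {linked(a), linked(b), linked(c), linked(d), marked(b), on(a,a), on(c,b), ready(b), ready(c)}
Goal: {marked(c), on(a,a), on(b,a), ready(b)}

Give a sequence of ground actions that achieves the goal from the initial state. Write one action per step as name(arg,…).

1. grab(c,a)  →  {linked(a), linked(b), linked(d), marked(b), marked(c), on(a,a), on(c,b), on(c,c), ready(b), ready(c)}
2. flip(a,b)  →  {linked(b), linked(d), marked(b), marked(c), on(a,a), on(b,a), on(c,b), on(c,c), ready(b), ready(c)}

grab(c,a); flip(a,b)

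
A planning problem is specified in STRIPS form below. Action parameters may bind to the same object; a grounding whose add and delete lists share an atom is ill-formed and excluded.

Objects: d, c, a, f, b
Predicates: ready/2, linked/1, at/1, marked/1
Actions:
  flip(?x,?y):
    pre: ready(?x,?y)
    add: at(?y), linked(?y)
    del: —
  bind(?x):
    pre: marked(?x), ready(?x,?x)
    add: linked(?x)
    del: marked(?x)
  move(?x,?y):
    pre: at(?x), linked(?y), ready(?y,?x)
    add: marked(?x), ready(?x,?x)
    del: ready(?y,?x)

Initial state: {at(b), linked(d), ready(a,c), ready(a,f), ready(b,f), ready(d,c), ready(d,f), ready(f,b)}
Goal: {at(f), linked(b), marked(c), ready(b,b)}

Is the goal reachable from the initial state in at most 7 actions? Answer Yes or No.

Yes

1. flip(d,c)  →  {at(b), at(c), linked(c), linked(d), ready(a,c), ready(a,f), ready(b,f), ready(d,c), ready(d,f), ready(f,b)}
2. flip(d,f)  →  {at(b), at(c), at(f), linked(c), linked(d), linked(f), ready(a,c), ready(a,f), ready(b,f), ready(d,c), ready(d,f), ready(f,b)}
3. flip(f,b)  →  {at(b), at(c), at(f), linked(b), linked(c), linked(d), linked(f), ready(a,c), ready(a,f), ready(b,f), ready(d,c), ready(d,f), ready(f,b)}
4. move(c,d)  →  {at(b), at(c), at(f), linked(b), linked(c), linked(d), linked(f), marked(c), ready(a,c), ready(a,f), ready(b,f), ready(c,c), ready(d,f), ready(f,b)}
5. move(b,f)  →  {at(b), at(c), at(f), linked(b), linked(c), linked(d), linked(f), marked(b), marked(c), ready(a,c), ready(a,f), ready(b,b), ready(b,f), ready(c,c), ready(d,f)}
optimal plan length = 5; 5 ≤ 7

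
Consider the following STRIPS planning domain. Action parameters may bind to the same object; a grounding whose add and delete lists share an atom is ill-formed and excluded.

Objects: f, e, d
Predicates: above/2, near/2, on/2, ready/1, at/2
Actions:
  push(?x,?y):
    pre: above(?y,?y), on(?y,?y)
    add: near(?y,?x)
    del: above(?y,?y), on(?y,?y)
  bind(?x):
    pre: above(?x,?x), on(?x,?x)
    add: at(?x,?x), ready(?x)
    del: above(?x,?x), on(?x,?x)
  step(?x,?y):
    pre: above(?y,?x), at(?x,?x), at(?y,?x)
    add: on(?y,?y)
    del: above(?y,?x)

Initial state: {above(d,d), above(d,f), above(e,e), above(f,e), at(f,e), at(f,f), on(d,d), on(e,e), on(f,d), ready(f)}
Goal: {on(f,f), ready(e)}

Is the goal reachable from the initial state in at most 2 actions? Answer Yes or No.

Yes

1. bind(e)  →  {above(d,d), above(d,f), above(f,e), at(e,e), at(f,e), at(f,f), on(d,d), on(f,d), ready(e), ready(f)}
2. step(e,f)  →  {above(d,d), above(d,f), at(e,e), at(f,e), at(f,f), on(d,d), on(f,d), on(f,f), ready(e), ready(f)}
optimal plan length = 2; 2 ≤ 2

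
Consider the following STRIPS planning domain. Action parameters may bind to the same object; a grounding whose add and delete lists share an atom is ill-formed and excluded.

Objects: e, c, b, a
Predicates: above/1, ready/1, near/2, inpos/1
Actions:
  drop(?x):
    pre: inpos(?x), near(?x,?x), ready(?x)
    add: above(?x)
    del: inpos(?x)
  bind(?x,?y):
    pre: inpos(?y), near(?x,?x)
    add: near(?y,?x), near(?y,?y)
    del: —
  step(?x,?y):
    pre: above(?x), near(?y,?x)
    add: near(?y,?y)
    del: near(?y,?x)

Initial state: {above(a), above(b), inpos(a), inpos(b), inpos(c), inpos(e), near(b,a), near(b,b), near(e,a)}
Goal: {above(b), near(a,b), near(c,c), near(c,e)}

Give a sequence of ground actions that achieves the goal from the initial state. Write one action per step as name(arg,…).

1. bind(b,e)  →  {above(a), above(b), inpos(a), inpos(b), inpos(c), inpos(e), near(b,a), near(b,b), near(e,a), near(e,b), near(e,e)}
2. bind(e,c)  →  {above(a), above(b), inpos(a), inpos(b), inpos(c), inpos(e), near(b,a), near(b,b), near(c,c), near(c,e), near(e,a), near(e,b), near(e,e)}
3. bind(b,a)  →  {above(a), above(b), inpos(a), inpos(b), inpos(c), inpos(e), near(a,a), near(a,b), near(b,a), near(b,b), near(c,c), near(c,e), near(e,a), near(e,b), near(e,e)}

bind(b,e); bind(e,c); bind(b,a)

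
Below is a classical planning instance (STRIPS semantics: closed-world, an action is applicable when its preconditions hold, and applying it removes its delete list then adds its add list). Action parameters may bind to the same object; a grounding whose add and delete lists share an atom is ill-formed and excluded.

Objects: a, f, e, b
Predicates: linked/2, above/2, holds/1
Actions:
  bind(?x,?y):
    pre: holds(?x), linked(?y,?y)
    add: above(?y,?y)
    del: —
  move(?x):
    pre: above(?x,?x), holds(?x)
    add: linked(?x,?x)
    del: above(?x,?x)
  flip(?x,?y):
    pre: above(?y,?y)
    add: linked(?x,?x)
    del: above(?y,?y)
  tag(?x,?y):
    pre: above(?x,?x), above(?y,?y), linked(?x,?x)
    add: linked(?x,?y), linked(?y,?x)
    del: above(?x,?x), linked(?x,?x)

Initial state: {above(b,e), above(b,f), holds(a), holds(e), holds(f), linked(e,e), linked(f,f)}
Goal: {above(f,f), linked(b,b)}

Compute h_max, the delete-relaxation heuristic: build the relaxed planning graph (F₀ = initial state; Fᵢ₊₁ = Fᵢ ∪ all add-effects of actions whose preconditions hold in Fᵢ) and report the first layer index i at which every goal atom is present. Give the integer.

F0 = init (7 atoms)
F1 = F0 ∪ {above(e,e), above(f,f)}  (9 atoms)
F2 = F1 ∪ {linked(a,a), linked(b,b), linked(e,f), linked(f,e)}  (13 atoms)
goal ⊆ F2  ⇒  h_max = 2

2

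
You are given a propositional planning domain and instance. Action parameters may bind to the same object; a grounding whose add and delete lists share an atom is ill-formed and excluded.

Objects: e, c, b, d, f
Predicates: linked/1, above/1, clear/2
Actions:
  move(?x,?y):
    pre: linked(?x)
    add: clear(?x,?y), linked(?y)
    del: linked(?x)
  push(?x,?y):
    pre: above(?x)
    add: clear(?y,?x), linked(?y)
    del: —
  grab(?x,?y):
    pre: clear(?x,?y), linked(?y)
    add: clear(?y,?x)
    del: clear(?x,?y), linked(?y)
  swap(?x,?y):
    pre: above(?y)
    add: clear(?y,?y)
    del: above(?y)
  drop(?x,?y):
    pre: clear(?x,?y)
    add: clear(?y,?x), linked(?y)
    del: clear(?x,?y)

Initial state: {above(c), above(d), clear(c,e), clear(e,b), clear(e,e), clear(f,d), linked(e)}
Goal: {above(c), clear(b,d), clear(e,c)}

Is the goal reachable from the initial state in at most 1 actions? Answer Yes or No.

1. move(e,c)  →  {above(c), above(d), clear(c,e), clear(e,b), clear(e,c), clear(e,e), clear(f,d), linked(c)}
2. push(d,b)  →  {above(c), above(d), clear(b,d), clear(c,e), clear(e,b), clear(e,c), clear(e,e), clear(f,d), linked(b), linked(c)}
optimal plan length = 2; 2 > 1

No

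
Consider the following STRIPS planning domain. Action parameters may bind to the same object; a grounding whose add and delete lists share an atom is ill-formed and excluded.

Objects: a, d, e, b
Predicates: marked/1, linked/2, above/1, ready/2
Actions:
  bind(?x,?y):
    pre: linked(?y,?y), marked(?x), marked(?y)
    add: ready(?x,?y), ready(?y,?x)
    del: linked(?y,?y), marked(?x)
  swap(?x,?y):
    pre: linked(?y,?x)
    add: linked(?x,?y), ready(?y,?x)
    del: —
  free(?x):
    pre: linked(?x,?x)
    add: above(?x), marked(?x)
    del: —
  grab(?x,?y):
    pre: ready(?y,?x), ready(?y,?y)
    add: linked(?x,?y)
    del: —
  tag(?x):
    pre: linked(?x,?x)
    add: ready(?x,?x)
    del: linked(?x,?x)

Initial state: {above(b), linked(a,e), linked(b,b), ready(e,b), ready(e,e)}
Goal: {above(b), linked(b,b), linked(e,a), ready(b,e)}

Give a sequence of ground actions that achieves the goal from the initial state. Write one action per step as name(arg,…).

swap(e,a); grab(b,e); swap(e,b)

1. swap(e,a)  →  {above(b), linked(a,e), linked(b,b), linked(e,a), ready(a,e), ready(e,b), ready(e,e)}
2. grab(b,e)  →  {above(b), linked(a,e), linked(b,b), linked(b,e), linked(e,a), ready(a,e), ready(e,b), ready(e,e)}
3. swap(e,b)  →  {above(b), linked(a,e), linked(b,b), linked(b,e), linked(e,a), linked(e,b), ready(a,e), ready(b,e), ready(e,b), ready(e,e)}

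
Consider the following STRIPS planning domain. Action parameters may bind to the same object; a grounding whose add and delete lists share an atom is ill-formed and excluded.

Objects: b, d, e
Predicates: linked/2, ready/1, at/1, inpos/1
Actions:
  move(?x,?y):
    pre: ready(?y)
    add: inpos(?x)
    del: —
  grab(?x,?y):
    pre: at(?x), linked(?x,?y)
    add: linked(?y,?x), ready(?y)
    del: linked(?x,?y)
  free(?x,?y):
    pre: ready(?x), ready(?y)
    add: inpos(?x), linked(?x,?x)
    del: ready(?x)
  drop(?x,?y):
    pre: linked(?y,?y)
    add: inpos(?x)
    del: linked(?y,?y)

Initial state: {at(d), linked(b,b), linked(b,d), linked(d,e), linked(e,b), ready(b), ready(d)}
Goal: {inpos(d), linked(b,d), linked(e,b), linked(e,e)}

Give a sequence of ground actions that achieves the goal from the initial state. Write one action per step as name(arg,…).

1. move(d,b)  →  {at(d), inpos(d), linked(b,b), linked(b,d), linked(d,e), linked(e,b), ready(b), ready(d)}
2. grab(d,e)  →  {at(d), inpos(d), linked(b,b), linked(b,d), linked(e,b), linked(e,d), ready(b), ready(d), ready(e)}
3. free(e,b)  →  {at(d), inpos(d), inpos(e), linked(b,b), linked(b,d), linked(e,b), linked(e,d), linked(e,e), ready(b), ready(d)}

move(d,b); grab(d,e); free(e,b)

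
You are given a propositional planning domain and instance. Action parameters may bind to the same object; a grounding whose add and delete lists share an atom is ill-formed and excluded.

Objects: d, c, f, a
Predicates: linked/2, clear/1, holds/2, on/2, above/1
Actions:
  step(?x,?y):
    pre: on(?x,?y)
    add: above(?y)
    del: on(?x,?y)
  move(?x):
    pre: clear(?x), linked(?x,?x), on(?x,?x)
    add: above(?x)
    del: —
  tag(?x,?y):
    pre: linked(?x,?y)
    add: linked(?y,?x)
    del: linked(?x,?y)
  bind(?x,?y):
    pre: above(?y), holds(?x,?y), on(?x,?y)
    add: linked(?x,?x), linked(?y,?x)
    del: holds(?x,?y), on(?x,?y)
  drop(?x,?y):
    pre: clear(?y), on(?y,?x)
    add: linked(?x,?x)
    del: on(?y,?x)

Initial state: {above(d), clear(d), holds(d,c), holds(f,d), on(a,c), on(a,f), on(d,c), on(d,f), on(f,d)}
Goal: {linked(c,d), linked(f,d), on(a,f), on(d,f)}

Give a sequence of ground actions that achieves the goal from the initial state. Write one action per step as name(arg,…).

step(a,c); bind(d,c); bind(f,d); tag(d,f)

1. step(a,c)  →  {above(c), above(d), clear(d), holds(d,c), holds(f,d), on(a,f), on(d,c), on(d,f), on(f,d)}
2. bind(d,c)  →  {above(c), above(d), clear(d), holds(f,d), linked(c,d), linked(d,d), on(a,f), on(d,f), on(f,d)}
3. bind(f,d)  →  {above(c), above(d), clear(d), linked(c,d), linked(d,d), linked(d,f), linked(f,f), on(a,f), on(d,f)}
4. tag(d,f)  →  {above(c), above(d), clear(d), linked(c,d), linked(d,d), linked(f,d), linked(f,f), on(a,f), on(d,f)}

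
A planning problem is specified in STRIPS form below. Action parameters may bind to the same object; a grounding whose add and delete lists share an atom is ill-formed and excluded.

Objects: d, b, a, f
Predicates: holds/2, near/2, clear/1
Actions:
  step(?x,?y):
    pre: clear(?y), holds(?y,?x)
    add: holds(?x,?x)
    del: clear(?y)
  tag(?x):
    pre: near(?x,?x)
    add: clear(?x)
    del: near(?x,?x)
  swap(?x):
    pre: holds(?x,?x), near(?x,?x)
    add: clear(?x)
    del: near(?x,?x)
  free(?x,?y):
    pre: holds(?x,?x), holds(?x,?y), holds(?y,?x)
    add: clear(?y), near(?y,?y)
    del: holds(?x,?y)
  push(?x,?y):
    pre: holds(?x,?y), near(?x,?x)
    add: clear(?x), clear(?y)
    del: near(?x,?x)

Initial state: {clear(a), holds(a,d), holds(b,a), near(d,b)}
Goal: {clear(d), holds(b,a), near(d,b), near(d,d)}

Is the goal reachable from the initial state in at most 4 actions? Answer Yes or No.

1. step(d,a)  →  {holds(a,d), holds(b,a), holds(d,d), near(d,b)}
2. free(d,d)  →  {clear(d), holds(a,d), holds(b,a), near(d,b), near(d,d)}
optimal plan length = 2; 2 ≤ 4

Yes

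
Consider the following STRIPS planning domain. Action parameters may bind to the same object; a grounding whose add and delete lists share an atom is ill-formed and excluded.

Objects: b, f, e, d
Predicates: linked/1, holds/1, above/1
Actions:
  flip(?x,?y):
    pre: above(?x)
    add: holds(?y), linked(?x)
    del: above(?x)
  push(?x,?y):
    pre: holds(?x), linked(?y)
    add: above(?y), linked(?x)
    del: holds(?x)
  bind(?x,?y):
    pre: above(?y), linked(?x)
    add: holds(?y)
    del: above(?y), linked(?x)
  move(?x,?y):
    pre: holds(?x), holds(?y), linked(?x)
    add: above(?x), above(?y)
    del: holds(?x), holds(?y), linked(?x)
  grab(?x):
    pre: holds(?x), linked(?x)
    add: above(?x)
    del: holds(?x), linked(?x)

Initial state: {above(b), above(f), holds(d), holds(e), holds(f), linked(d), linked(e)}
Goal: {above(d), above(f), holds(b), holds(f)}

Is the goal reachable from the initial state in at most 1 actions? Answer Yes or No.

1. flip(b,b)  →  {above(f), holds(b), holds(d), holds(e), holds(f), linked(b), linked(d), linked(e)}
2. push(e,d)  →  {above(d), above(f), holds(b), holds(d), holds(f), linked(b), linked(d), linked(e)}
optimal plan length = 2; 2 > 1

No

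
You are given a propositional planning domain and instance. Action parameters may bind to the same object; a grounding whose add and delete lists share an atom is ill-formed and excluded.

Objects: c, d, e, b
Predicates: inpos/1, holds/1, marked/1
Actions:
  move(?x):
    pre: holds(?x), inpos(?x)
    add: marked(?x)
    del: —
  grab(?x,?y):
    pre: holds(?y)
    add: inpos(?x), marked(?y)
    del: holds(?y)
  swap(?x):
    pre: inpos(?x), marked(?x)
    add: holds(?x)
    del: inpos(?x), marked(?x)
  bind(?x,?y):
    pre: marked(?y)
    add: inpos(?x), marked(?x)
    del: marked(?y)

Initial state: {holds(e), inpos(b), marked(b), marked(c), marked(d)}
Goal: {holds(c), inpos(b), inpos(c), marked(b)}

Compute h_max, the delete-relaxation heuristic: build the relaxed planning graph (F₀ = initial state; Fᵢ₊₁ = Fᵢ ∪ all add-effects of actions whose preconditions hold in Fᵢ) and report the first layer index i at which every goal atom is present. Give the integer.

F0 = init (5 atoms)
F1 = F0 ∪ {holds(b), inpos(c), inpos(d), inpos(e), marked(e)}  (10 atoms)
F2 = F1 ∪ {holds(c), holds(d)}  (12 atoms)
goal ⊆ F2  ⇒  h_max = 2

2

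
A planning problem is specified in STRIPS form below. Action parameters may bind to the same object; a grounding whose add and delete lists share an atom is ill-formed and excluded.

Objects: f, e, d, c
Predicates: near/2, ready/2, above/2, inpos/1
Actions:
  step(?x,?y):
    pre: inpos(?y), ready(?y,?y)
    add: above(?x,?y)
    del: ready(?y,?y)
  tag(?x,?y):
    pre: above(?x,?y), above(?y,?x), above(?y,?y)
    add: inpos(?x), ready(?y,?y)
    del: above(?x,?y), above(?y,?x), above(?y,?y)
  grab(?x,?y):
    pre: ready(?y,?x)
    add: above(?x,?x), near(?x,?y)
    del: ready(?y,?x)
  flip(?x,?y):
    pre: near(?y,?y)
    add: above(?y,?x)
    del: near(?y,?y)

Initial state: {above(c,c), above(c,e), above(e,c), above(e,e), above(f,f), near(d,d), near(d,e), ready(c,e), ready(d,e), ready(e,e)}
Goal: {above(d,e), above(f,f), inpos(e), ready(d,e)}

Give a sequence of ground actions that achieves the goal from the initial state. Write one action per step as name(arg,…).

1. tag(e,e)  →  {above(c,c), above(c,e), above(e,c), above(f,f), inpos(e), near(d,d), near(d,e), ready(c,e), ready(d,e), ready(e,e)}
2. step(d,e)  →  {above(c,c), above(c,e), above(d,e), above(e,c), above(f,f), inpos(e), near(d,d), near(d,e), ready(c,e), ready(d,e)}

tag(e,e); step(d,e)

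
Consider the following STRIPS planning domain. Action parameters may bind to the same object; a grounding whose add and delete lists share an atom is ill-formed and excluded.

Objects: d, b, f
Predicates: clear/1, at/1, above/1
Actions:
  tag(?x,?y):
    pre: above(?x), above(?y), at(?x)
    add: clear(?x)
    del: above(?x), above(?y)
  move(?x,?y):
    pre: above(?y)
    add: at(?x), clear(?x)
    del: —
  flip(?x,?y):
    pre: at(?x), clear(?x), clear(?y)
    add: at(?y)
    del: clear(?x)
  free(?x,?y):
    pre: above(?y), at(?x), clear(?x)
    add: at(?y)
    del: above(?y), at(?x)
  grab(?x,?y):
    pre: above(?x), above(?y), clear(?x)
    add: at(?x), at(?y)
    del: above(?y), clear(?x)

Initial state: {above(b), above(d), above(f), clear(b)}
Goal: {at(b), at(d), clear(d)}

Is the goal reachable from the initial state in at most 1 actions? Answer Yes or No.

1. move(d,d)  →  {above(b), above(d), above(f), at(d), clear(b), clear(d)}
2. move(b,d)  →  {above(b), above(d), above(f), at(b), at(d), clear(b), clear(d)}
optimal plan length = 2; 2 > 1

No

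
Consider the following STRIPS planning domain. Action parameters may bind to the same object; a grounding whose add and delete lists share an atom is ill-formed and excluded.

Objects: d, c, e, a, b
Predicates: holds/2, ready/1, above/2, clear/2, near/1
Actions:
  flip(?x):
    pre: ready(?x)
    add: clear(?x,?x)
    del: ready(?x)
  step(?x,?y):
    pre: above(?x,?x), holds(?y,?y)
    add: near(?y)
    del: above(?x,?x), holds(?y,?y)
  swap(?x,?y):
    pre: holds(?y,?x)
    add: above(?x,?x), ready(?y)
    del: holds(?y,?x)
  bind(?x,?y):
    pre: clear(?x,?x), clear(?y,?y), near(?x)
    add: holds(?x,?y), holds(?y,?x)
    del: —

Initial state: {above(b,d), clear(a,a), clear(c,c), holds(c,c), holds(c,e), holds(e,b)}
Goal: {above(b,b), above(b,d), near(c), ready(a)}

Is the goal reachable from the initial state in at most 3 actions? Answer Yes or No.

No

1. swap(e,c)  →  {above(b,d), above(e,e), clear(a,a), clear(c,c), holds(c,c), holds(e,b), ready(c)}
2. step(e,c)  →  {above(b,d), clear(a,a), clear(c,c), holds(e,b), near(c), ready(c)}
3. swap(b,e)  →  {above(b,b), above(b,d), clear(a,a), clear(c,c), near(c), ready(c), ready(e)}
4. bind(c,a)  →  {above(b,b), above(b,d), clear(a,a), clear(c,c), holds(a,c), holds(c,a), near(c), ready(c), ready(e)}
5. swap(c,a)  →  {above(b,b), above(b,d), above(c,c), clear(a,a), clear(c,c), holds(c,a), near(c), ready(a), ready(c), ready(e)}
optimal plan length = 5; 5 > 3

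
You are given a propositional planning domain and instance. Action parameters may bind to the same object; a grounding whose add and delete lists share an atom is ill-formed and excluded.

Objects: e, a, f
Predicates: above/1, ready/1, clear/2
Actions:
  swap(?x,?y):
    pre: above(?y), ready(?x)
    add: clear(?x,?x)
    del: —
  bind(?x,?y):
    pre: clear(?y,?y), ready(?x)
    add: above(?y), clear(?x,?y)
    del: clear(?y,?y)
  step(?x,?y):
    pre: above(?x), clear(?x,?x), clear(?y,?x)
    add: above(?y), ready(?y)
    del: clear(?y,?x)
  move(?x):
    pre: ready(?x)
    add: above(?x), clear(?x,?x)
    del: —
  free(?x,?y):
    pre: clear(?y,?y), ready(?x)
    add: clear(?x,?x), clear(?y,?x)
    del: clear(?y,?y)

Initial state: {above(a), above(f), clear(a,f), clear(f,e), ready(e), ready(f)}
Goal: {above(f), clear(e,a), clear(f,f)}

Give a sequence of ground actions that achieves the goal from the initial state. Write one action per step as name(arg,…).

swap(e,a); swap(f,a); step(f,a); free(a,e)

1. swap(e,a)  →  {above(a), above(f), clear(a,f), clear(e,e), clear(f,e), ready(e), ready(f)}
2. swap(f,a)  →  {above(a), above(f), clear(a,f), clear(e,e), clear(f,e), clear(f,f), ready(e), ready(f)}
3. step(f,a)  →  {above(a), above(f), clear(e,e), clear(f,e), clear(f,f), ready(a), ready(e), ready(f)}
4. free(a,e)  →  {above(a), above(f), clear(a,a), clear(e,a), clear(f,e), clear(f,f), ready(a), ready(e), ready(f)}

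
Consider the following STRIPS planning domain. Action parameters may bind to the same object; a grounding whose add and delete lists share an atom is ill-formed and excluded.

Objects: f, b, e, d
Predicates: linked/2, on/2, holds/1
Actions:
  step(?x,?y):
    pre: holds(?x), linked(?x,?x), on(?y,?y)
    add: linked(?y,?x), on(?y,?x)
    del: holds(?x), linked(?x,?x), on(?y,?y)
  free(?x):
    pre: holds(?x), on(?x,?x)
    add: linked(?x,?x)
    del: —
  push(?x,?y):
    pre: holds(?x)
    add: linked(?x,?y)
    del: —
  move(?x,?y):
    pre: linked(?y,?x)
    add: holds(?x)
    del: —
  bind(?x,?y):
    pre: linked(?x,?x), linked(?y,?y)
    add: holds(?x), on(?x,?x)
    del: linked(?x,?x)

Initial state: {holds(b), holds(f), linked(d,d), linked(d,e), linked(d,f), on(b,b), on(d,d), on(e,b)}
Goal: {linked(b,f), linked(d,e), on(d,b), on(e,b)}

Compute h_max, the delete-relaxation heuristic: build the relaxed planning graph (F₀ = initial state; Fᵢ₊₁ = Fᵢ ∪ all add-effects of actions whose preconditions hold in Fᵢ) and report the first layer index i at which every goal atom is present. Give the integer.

F0 = init (8 atoms)
F1 = F0 ∪ {holds(d), holds(e), linked(b,b), linked(b,d), linked(b,e), linked(b,f), linked(f,b), linked(f,d), linked(f,e), linked(f,f)}  (18 atoms)
F2 = F1 ∪ {linked(d,b), linked(e,b), linked(e,d), linked(e,e), linked(e,f), on(b,d), on(b,f), on(d,b), on(d,f), on(f,f)}  (28 atoms)
goal ⊆ F2  ⇒  h_max = 2

2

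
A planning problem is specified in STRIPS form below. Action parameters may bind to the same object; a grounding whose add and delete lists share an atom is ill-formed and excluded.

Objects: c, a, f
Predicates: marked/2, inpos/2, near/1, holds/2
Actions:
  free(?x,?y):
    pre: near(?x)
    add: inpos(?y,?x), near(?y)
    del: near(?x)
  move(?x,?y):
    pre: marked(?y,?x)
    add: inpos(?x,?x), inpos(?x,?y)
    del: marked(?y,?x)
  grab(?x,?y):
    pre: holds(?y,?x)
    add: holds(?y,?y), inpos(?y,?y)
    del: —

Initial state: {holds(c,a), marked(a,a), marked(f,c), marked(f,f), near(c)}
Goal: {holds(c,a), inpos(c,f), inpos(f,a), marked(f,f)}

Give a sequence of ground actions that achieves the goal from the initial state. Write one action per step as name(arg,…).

free(c,a); free(a,f); free(f,c)

1. free(c,a)  →  {holds(c,a), inpos(a,c), marked(a,a), marked(f,c), marked(f,f), near(a)}
2. free(a,f)  →  {holds(c,a), inpos(a,c), inpos(f,a), marked(a,a), marked(f,c), marked(f,f), near(f)}
3. free(f,c)  →  {holds(c,a), inpos(a,c), inpos(c,f), inpos(f,a), marked(a,a), marked(f,c), marked(f,f), near(c)}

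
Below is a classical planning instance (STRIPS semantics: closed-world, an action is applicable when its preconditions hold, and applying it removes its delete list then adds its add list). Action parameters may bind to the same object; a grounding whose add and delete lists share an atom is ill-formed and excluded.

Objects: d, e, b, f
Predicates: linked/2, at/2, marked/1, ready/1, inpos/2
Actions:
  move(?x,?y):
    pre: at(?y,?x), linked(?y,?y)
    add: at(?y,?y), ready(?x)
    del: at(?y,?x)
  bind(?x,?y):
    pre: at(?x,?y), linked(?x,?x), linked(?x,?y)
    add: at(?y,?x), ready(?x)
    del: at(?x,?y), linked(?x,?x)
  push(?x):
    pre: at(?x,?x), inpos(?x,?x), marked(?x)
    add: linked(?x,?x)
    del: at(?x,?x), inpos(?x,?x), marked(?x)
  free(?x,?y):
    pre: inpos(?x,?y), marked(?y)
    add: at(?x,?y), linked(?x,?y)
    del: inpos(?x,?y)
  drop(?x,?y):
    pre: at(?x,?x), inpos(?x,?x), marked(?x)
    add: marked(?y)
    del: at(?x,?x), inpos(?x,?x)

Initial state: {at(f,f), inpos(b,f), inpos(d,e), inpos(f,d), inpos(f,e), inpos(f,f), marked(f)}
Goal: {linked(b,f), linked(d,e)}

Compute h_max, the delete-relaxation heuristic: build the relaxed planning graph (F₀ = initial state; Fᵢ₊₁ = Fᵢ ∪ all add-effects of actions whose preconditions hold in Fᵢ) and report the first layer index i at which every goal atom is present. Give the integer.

2

F0 = init (7 atoms)
F1 = F0 ∪ {at(b,f), linked(b,f), linked(f,f), marked(b), marked(d), marked(e)}  (13 atoms)
F2 = F1 ∪ {at(d,e), at(f,d), at(f,e), linked(d,e), linked(f,d), linked(f,e)}  (19 atoms)
goal ⊆ F2  ⇒  h_max = 2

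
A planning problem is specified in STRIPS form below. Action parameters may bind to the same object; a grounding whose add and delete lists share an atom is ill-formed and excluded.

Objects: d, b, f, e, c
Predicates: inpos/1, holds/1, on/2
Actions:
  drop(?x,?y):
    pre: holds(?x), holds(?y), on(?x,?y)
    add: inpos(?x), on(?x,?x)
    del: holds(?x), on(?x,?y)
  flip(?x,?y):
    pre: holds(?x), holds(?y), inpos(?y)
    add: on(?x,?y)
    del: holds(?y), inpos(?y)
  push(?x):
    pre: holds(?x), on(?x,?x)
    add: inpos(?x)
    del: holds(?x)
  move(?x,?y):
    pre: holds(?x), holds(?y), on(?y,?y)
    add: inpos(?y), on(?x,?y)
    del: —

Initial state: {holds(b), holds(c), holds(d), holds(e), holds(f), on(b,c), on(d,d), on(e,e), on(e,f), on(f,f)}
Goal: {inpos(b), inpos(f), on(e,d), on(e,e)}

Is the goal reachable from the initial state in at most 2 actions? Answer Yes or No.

1. drop(b,c)  →  {holds(c), holds(d), holds(e), holds(f), inpos(b), on(b,b), on(d,d), on(e,e), on(e,f), on(f,f)}
2. push(f)  →  {holds(c), holds(d), holds(e), inpos(b), inpos(f), on(b,b), on(d,d), on(e,e), on(e,f), on(f,f)}
3. move(e,d)  →  {holds(c), holds(d), holds(e), inpos(b), inpos(d), inpos(f), on(b,b), on(d,d), on(e,d), on(e,e), on(e,f), on(f,f)}
optimal plan length = 3; 3 > 2

No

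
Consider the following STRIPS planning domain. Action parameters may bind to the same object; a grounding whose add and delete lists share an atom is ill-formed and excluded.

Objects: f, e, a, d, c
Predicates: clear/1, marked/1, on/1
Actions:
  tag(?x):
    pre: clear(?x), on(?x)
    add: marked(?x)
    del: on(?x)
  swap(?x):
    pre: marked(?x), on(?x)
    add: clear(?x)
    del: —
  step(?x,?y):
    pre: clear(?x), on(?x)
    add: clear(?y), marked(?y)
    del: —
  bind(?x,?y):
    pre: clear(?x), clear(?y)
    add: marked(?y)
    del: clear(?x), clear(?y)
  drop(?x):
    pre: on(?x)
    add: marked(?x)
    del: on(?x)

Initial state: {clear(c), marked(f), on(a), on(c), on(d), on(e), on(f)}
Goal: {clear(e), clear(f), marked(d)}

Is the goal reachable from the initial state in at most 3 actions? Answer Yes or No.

Yes

1. swap(f)  →  {clear(c), clear(f), marked(f), on(a), on(c), on(d), on(e), on(f)}
2. step(f,e)  →  {clear(c), clear(e), clear(f), marked(e), marked(f), on(a), on(c), on(d), on(e), on(f)}
3. step(f,d)  →  {clear(c), clear(d), clear(e), clear(f), marked(d), marked(e), marked(f), on(a), on(c), on(d), on(e), on(f)}
optimal plan length = 3; 3 ≤ 3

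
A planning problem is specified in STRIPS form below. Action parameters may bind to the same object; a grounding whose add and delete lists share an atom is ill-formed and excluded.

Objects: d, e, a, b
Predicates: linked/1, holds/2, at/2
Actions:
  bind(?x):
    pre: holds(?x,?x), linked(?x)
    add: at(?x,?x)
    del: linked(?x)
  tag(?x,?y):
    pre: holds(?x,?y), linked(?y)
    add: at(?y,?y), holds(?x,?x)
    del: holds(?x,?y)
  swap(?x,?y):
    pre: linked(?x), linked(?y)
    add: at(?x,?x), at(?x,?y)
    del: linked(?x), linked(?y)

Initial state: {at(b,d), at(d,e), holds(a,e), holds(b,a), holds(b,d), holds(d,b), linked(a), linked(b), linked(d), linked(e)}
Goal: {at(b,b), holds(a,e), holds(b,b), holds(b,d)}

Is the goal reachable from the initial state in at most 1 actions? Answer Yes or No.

1. tag(d,b)  →  {at(b,b), at(b,d), at(d,e), holds(a,e), holds(b,a), holds(b,d), holds(d,d), linked(a), linked(b), linked(d), linked(e)}
2. tag(b,a)  →  {at(a,a), at(b,b), at(b,d), at(d,e), holds(a,e), holds(b,b), holds(b,d), holds(d,d), linked(a), linked(b), linked(d), linked(e)}
optimal plan length = 2; 2 > 1

No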